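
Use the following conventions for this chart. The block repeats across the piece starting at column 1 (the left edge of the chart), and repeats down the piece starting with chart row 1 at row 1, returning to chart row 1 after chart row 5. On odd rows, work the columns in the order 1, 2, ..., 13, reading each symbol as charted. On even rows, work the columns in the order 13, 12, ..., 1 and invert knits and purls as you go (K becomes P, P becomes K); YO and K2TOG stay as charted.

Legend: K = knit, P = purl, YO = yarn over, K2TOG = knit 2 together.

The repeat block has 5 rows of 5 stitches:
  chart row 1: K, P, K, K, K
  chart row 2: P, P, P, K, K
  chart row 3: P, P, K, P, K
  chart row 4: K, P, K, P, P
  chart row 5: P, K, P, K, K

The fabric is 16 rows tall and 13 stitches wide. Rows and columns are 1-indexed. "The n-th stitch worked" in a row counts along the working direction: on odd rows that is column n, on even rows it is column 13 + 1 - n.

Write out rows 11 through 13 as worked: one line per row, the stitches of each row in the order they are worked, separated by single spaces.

Rows as worked:
K P K K K K P K K K K P K
K K K P P K K K P P K K K
P P K P K P P K P K P P K

Derivation:
Row 11: chart row 1, RS - tile across columns 1-13 and work as-is.
Row 12: chart row 2, WS - tiled (columns 1-13): P P P K K P P P K K P P P; work from column 13 back to 1 with K<->P swapped.
Row 13: chart row 3, RS - tile across columns 1-13 and work as-is.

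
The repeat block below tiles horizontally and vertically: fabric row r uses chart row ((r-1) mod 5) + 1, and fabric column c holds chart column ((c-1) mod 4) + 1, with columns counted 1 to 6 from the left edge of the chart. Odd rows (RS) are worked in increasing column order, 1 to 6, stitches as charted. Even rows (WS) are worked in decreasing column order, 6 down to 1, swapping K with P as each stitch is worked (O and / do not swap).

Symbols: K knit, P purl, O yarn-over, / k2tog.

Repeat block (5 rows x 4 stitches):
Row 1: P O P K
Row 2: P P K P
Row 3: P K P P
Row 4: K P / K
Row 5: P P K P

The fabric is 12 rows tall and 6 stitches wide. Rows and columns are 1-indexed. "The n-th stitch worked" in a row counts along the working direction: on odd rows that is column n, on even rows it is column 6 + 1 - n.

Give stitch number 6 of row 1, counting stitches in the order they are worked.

For row 1: chart row = ((1-1) mod 5) + 1 = 1; this is a RS (odd) row.
Chart row 1 tiled across columns 1-6: P O P K P O
RS: work column 1 to column 6, symbols as charted — the tiled row is the row as worked.
The 6th stitch worked is O.

Stitch:
O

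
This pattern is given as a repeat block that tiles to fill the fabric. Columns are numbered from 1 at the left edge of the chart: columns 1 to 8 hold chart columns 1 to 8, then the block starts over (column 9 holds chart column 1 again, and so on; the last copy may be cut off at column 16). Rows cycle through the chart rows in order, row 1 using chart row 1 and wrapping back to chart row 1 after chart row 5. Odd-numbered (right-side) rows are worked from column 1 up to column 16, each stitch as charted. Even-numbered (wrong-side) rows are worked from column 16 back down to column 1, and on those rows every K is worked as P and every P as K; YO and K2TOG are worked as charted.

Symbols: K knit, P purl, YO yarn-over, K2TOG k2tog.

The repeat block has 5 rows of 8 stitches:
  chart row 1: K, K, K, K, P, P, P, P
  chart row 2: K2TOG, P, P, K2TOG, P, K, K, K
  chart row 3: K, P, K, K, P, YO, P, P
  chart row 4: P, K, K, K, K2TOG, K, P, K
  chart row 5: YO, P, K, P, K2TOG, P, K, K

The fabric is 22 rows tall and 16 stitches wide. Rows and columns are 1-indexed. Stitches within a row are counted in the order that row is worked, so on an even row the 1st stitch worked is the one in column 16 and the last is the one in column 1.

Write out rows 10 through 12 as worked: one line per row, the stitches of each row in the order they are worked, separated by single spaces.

Rows as worked:
P P K K2TOG K P K YO P P K K2TOG K P K YO
K K K K P P P P K K K K P P P P
P P P K K2TOG K K K2TOG P P P K K2TOG K K K2TOG

Derivation:
Row 10: chart row 5, WS - tiled (columns 1-16): YO P K P K2TOG P K K YO P K P K2TOG P K K; work from column 16 back to 1 with K<->P swapped.
Row 11: chart row 1, RS - tile across columns 1-16 and work as-is.
Row 12: chart row 2, WS - tiled (columns 1-16): K2TOG P P K2TOG P K K K K2TOG P P K2TOG P K K K; work from column 16 back to 1 with K<->P swapped.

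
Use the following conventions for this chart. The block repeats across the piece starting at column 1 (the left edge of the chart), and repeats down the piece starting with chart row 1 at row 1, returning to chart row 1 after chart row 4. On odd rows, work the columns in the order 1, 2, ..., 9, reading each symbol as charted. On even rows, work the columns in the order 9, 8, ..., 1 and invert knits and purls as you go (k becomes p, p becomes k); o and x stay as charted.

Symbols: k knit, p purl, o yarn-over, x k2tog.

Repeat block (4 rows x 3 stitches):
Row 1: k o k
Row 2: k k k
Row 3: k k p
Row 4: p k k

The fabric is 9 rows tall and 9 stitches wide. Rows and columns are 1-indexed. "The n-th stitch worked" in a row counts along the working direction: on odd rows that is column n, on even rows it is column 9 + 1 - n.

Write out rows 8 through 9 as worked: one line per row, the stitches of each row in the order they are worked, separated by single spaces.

Row 8: chart row 4, WS - tiled (columns 1-9): p k k p k k p k k; work from column 9 back to 1 with k<->p swapped.
Row 9: chart row 1, RS - tile across columns 1-9 and work as-is.

Rows as worked:
p p k p p k p p k
k o k k o k k o k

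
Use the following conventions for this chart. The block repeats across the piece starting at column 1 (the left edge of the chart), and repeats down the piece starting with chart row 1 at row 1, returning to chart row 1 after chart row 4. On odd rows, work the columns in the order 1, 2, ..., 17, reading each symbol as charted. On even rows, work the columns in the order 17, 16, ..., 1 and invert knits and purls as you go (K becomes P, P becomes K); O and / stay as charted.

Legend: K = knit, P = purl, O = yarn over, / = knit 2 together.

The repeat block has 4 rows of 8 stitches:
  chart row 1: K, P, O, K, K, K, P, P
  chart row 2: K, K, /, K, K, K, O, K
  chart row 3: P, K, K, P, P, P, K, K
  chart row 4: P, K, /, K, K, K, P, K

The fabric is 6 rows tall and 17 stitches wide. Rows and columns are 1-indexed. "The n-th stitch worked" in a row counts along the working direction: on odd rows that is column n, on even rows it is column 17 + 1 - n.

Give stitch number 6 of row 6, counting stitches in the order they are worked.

Stitch:
P

Derivation:
Row 6 uses chart row ((6-1) mod 4)+1 = 2. Row 6 is even, so WS.
Chart row 2 tiled across columns 1-17: K K / K K K O K K K / K K K O K K
WS: work from column 17 back to column 1 (reverse the tiled row), swapping K<->P (O and / unchanged).
Row 6 as worked: P P O P P P / P P P O P P P / P P
The 6th stitch worked is P.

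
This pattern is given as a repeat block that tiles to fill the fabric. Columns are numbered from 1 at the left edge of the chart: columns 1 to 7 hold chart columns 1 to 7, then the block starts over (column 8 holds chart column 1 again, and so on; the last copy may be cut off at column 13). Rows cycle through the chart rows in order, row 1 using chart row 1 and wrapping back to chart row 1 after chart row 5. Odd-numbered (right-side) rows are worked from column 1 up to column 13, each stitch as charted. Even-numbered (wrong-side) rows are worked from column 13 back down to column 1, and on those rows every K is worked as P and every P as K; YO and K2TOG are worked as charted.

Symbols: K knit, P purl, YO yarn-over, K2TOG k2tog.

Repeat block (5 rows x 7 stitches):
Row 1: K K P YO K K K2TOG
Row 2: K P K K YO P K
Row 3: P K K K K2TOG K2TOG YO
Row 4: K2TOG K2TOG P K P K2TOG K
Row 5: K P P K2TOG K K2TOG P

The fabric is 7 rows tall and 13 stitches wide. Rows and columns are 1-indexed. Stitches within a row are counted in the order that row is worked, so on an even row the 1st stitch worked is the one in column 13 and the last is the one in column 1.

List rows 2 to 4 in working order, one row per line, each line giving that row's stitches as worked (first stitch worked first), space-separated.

Rows as worked:
K YO P P K P P K YO P P K P
P K K K K2TOG K2TOG YO P K K K K2TOG K2TOG
K2TOG K P K K2TOG K2TOG P K2TOG K P K K2TOG K2TOG

Derivation:
Row 2: chart row 2, WS - tiled (columns 1-13): K P K K YO P K K P K K YO P; work from column 13 back to 1 with K<->P swapped.
Row 3: chart row 3, RS - tile across columns 1-13 and work as-is.
Row 4: chart row 4, WS - tiled (columns 1-13): K2TOG K2TOG P K P K2TOG K K2TOG K2TOG P K P K2TOG; work from column 13 back to 1 with K<->P swapped.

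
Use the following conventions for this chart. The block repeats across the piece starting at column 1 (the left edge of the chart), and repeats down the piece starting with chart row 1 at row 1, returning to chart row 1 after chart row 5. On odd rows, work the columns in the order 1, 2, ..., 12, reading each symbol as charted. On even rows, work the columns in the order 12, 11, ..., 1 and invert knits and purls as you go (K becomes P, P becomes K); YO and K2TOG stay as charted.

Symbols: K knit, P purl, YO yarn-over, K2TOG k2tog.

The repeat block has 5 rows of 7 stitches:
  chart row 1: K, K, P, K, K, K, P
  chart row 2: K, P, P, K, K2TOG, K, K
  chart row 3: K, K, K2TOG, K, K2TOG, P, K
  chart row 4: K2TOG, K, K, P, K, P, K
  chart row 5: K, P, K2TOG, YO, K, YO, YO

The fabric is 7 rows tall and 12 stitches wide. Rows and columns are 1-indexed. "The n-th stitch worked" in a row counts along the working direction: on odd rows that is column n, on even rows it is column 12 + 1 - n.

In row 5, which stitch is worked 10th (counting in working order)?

Row 5: (5-1) mod 5 = 4, so use chart row 5. Odd row -> RS.
Chart row 5 tiled across columns 1-12: K P K2TOG YO K YO YO K P K2TOG YO K
Right side: take the tiled row as-is (worked left to right from column 1).
The 10th stitch worked is K2TOG.

== STITCH ==
K2TOG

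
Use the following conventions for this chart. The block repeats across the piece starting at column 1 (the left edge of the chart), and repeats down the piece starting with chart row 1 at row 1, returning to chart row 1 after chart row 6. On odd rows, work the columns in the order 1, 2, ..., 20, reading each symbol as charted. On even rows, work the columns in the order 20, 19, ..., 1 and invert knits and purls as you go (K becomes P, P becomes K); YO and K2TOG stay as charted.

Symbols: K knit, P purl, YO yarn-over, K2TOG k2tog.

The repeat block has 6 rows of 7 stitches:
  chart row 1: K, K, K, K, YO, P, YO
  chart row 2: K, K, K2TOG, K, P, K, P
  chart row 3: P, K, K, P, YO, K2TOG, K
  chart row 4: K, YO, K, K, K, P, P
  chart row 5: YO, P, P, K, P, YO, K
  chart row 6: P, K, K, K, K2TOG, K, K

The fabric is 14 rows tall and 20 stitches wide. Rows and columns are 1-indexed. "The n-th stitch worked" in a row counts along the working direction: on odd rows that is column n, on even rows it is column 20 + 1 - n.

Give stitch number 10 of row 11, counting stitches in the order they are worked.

Stitch:
P

Derivation:
For row 11: chart row = ((11-1) mod 6) + 1 = 5; this is a RS (odd) row.
Chart row 5 tiled across columns 1-20: YO P P K P YO K YO P P K P YO K YO P P K P YO
RS: work column 1 to column 20, symbols as charted — the tiled row is the row as worked.
The 10th stitch worked is P.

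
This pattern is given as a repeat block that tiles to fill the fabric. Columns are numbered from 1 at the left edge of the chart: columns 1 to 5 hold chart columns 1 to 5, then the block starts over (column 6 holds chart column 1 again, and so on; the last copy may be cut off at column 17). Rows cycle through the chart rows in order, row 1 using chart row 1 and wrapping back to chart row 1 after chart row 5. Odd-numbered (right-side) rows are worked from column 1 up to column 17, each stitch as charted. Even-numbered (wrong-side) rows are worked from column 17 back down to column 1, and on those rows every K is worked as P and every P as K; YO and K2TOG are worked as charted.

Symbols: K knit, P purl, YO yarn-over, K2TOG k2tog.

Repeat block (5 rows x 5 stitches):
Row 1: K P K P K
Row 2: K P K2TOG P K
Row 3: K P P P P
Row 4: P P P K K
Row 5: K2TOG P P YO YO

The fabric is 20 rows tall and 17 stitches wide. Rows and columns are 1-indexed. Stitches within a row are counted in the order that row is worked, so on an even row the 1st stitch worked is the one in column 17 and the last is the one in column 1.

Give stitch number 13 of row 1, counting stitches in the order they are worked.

For row 1: chart row = ((1-1) mod 5) + 1 = 1; this is a RS (odd) row.
Chart row 1 tiled across columns 1-17: K P K P K K P K P K K P K P K K P
RS row: no reversal, no swap; stitch n worked = column n.
Stitch 13 in working order -> K

Result:
K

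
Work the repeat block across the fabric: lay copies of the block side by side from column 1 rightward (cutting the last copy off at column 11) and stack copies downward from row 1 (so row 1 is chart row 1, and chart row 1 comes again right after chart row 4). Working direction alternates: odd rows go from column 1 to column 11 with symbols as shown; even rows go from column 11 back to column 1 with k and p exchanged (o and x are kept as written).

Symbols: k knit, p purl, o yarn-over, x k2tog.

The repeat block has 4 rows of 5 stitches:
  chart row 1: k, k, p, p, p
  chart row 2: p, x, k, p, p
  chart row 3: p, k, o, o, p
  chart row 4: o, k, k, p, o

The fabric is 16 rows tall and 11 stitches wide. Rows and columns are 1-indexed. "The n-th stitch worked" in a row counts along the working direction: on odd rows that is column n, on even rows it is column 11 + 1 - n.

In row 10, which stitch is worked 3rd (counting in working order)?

Stitch:
k

Derivation:
Row 10: (10-1) mod 4 = 1, so use chart row 2. Even row -> WS.
Chart row 2 tiled across columns 1-11: p x k p p p x k p p p
Wrong side: read the tiled row from column 11 down to 1 and exchange k with p (leave o, x).
Row 10 as worked: k k k p x k k k p x k
The 3rd stitch worked is k.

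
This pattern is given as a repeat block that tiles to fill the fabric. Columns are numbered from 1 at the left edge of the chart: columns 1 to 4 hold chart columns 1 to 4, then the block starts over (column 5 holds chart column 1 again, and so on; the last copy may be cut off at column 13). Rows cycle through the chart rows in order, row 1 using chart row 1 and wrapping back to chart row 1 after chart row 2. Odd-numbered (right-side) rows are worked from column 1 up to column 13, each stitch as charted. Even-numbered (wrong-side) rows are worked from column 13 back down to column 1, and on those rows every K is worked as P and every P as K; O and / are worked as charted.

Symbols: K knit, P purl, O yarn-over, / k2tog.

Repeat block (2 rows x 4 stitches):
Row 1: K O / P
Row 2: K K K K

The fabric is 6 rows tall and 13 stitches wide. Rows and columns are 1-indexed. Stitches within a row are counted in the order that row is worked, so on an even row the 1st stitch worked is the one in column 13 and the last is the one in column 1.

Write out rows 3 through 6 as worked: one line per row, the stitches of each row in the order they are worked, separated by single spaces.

== ROWS AS WORKED ==
K O / P K O / P K O / P K
P P P P P P P P P P P P P
K O / P K O / P K O / P K
P P P P P P P P P P P P P

Derivation:
Row 3: chart row 1, RS - tile across columns 1-13 and work as-is.
Row 4: chart row 2, WS - tiled (columns 1-13): K K K K K K K K K K K K K; work from column 13 back to 1 with K<->P swapped.
Row 5: chart row 1, RS - tile across columns 1-13 and work as-is.
Row 6: chart row 2, WS - tiled (columns 1-13): K K K K K K K K K K K K K; work from column 13 back to 1 with K<->P swapped.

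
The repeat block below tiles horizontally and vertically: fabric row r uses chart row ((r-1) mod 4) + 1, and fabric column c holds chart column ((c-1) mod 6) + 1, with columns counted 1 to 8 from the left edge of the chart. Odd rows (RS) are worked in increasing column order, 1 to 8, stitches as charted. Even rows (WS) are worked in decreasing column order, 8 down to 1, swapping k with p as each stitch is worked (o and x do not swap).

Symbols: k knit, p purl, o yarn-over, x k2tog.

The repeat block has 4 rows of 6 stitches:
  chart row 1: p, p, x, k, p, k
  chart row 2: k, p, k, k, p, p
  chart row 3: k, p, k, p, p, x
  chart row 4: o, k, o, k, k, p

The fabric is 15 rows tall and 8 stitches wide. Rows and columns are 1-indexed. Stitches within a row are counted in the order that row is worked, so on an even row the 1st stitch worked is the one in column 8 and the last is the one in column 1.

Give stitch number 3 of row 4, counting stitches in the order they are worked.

Result:
k

Derivation:
For row 4: chart row = ((4-1) mod 4) + 1 = 4; this is a WS (even) row.
Chart row 4 tiled across columns 1-8: o k o k k p o k
Wrong side: read the tiled row from column 8 down to 1 and exchange k with p (leave o, x).
Row 4 as worked: p o k p p o p o
The 3rd stitch worked is k.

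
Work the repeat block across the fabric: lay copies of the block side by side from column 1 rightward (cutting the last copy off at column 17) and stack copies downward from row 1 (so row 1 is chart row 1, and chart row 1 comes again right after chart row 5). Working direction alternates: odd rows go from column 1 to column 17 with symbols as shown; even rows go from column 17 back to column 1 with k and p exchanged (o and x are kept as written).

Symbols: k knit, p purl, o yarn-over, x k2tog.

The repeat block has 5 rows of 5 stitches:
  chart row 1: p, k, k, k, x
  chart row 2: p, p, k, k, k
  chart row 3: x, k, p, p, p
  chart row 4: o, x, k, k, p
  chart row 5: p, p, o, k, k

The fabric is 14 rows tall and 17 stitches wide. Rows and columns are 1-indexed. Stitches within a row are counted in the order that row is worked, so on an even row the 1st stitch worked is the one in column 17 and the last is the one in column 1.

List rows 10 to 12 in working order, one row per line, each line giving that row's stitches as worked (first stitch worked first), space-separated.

== ROWS AS WORKED ==
k k p p o k k p p o k k p p o k k
p k k k x p k k k x p k k k x p k
k k p p p k k p p p k k p p p k k

Derivation:
Row 10: chart row 5, WS - tiled (columns 1-17): p p o k k p p o k k p p o k k p p; work from column 17 back to 1 with k<->p swapped.
Row 11: chart row 1, RS - tile across columns 1-17 and work as-is.
Row 12: chart row 2, WS - tiled (columns 1-17): p p k k k p p k k k p p k k k p p; work from column 17 back to 1 with k<->p swapped.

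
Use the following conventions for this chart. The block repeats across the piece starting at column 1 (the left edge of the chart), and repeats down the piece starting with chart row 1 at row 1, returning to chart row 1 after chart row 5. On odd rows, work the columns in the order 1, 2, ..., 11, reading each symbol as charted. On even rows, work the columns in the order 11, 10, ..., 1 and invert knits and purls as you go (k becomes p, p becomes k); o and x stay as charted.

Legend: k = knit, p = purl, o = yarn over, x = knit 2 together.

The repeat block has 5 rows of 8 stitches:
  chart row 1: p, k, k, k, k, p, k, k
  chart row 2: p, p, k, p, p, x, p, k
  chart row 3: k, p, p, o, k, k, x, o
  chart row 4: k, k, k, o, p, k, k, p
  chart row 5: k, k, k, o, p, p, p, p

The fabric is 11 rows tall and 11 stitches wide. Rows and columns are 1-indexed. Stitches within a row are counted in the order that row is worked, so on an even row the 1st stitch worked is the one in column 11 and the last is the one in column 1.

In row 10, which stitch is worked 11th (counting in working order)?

Stitch:
p

Derivation:
Row 10 uses chart row ((10-1) mod 5)+1 = 5. Row 10 is even, so WS.
Chart row 5 tiled across columns 1-11: k k k o p p p p k k k
Wrong side: read the tiled row from column 11 down to 1 and exchange k with p (leave o, x).
Row 10 as worked: p p p k k k k o p p p
The 11th stitch worked is p.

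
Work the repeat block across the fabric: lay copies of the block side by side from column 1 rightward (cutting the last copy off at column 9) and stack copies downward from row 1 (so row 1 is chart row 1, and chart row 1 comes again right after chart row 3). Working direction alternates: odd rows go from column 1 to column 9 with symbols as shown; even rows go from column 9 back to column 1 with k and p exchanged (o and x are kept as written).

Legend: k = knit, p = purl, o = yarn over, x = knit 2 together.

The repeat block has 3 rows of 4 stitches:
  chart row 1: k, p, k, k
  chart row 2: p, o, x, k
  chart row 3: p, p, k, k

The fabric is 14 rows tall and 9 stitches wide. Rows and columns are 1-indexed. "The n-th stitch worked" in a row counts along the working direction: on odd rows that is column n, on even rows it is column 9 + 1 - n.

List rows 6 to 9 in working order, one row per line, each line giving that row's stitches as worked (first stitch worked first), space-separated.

Row 6: chart row 3, WS - tiled (columns 1-9): p p k k p p k k p; work from column 9 back to 1 with k<->p swapped.
Row 7: chart row 1, RS - tile across columns 1-9 and work as-is.
Row 8: chart row 2, WS - tiled (columns 1-9): p o x k p o x k p; work from column 9 back to 1 with k<->p swapped.
Row 9: chart row 3, RS - tile across columns 1-9 and work as-is.

== ROWS AS WORKED ==
k p p k k p p k k
k p k k k p k k k
k p x o k p x o k
p p k k p p k k p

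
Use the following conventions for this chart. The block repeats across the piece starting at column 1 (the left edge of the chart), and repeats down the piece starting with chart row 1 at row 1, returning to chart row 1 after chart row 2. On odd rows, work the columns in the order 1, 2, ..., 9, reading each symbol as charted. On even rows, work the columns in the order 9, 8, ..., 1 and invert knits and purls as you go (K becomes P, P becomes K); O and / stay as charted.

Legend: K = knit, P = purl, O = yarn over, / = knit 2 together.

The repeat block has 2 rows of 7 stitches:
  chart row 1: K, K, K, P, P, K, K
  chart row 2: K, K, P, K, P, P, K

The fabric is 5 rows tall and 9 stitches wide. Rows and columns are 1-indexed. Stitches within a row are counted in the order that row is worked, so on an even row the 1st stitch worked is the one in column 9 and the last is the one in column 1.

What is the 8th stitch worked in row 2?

== STITCH ==
P

Derivation:
Row 2: (2-1) mod 2 = 1, so use chart row 2. Even row -> WS.
Chart row 2 tiled across columns 1-9: K K P K P P K K K
WS row: flip the tiled sequence (start at column 9) and apply K<->P; O and / stay.
Row 2 as worked: P P P K K P K P P
Stitch 8 in working order -> P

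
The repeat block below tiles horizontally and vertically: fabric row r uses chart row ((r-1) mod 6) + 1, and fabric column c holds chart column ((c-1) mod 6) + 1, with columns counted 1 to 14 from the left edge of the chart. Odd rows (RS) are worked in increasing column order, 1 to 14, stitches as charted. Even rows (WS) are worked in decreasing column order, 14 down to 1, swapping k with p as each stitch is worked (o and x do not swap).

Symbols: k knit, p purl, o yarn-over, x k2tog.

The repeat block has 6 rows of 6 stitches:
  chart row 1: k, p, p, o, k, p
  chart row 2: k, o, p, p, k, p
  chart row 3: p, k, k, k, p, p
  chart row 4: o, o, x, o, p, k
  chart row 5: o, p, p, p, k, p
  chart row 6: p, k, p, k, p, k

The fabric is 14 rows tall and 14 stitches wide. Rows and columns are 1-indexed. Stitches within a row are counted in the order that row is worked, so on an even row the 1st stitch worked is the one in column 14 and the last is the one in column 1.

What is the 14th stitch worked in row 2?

== STITCH ==
p

Derivation:
For row 2: chart row = ((2-1) mod 6) + 1 = 2; this is a WS (even) row.
Chart row 2 tiled across columns 1-14: k o p p k p k o p p k p k o
WS row: flip the tiled sequence (start at column 14) and apply k<->p; o and x stay.
Row 2 as worked: o p k p k k o p k p k k o p
Stitch 14 in working order -> p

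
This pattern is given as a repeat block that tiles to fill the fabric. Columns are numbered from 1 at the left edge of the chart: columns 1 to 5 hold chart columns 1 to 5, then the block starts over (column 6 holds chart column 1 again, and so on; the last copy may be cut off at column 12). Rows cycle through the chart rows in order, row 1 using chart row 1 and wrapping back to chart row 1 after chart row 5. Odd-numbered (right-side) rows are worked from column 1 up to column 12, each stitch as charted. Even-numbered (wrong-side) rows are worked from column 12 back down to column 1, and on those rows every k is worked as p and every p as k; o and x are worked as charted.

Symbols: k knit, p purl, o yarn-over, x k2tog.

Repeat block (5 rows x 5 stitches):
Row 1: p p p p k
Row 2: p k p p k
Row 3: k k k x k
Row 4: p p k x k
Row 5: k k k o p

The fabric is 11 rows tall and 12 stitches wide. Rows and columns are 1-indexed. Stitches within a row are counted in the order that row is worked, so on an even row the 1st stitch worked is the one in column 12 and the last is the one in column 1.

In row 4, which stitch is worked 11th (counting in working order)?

Stitch:
k

Derivation:
Row 4 uses chart row ((4-1) mod 5)+1 = 4. Row 4 is even, so WS.
Chart row 4 tiled across columns 1-12: p p k x k p p k x k p p
Wrong side: read the tiled row from column 12 down to 1 and exchange k with p (leave o, x).
Row 4 as worked: k k p x p k k p x p k k
Counting 11 along the worked row gives k.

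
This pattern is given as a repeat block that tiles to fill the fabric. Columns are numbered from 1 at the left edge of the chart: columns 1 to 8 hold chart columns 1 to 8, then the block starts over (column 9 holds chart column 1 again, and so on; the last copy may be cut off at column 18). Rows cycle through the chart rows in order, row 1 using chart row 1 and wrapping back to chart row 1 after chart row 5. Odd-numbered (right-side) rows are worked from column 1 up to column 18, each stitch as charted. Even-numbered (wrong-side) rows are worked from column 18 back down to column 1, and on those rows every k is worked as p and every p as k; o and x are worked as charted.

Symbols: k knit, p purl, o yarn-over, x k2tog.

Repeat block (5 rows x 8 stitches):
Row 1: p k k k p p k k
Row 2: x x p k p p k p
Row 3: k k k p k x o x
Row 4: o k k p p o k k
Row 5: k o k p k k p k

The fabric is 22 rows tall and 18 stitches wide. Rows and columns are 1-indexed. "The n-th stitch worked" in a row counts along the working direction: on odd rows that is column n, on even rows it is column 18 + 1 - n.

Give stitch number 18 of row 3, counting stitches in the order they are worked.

Row 3: (3-1) mod 5 = 2, so use chart row 3. Odd row -> RS.
Chart row 3 tiled across columns 1-18: k k k p k x o x k k k p k x o x k k
RS row: no reversal, no swap; stitch n worked = column n.
Stitch 18 in working order -> k

Result:
k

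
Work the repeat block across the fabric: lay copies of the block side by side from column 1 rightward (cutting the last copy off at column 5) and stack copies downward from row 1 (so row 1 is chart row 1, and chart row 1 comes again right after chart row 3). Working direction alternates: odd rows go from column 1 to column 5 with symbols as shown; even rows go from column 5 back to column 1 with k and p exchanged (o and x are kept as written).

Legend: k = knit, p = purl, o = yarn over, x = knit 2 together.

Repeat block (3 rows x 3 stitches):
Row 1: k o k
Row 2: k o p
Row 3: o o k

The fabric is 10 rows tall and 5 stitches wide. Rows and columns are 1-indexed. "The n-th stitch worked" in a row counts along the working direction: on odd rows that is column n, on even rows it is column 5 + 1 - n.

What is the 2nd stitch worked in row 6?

Stitch:
o

Derivation:
For row 6: chart row = ((6-1) mod 3) + 1 = 3; this is a WS (even) row.
Chart row 3 tiled across columns 1-5: o o k o o
Wrong side: read the tiled row from column 5 down to 1 and exchange k with p (leave o, x).
Row 6 as worked: o o p o o
Counting 2 along the worked row gives o.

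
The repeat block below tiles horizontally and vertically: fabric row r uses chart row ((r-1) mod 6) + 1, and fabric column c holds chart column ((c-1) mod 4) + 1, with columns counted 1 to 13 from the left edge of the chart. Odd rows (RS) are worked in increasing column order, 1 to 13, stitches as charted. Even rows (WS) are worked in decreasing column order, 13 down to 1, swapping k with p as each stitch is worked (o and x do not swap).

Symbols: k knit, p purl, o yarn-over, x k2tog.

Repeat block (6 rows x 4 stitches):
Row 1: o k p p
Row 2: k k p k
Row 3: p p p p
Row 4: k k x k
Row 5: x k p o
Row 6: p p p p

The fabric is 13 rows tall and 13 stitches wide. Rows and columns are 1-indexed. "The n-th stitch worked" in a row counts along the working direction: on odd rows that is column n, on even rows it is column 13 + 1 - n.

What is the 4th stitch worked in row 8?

== STITCH ==
p

Derivation:
For row 8: chart row = ((8-1) mod 6) + 1 = 2; this is a WS (even) row.
Chart row 2 tiled across columns 1-13: k k p k k k p k k k p k k
Wrong side: read the tiled row from column 13 down to 1 and exchange k with p (leave o, x).
Row 8 as worked: p p k p p p k p p p k p p
The 4th stitch worked is p.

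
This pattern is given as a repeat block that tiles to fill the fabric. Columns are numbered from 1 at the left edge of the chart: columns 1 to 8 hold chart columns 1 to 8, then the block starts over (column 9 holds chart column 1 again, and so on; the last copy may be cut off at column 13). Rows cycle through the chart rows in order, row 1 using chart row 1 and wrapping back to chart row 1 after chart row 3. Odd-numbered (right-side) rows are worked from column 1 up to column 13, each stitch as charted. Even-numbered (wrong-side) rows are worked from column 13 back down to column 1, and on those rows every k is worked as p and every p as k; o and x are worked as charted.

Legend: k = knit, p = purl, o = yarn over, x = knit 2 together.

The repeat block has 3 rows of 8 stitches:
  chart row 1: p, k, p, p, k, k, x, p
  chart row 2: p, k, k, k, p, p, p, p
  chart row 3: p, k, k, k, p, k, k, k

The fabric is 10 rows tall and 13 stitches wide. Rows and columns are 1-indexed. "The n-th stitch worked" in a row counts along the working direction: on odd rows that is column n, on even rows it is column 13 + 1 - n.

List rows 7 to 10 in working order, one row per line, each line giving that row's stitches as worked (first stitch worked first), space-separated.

== ROWS AS WORKED ==
p k p p k k x p p k p p k
k p p p k k k k k p p p k
p k k k p k k k p k k k p
p k k p k k x p p k k p k

Derivation:
Row 7: chart row 1, RS - tile across columns 1-13 and work as-is.
Row 8: chart row 2, WS - tiled (columns 1-13): p k k k p p p p p k k k p; work from column 13 back to 1 with k<->p swapped.
Row 9: chart row 3, RS - tile across columns 1-13 and work as-is.
Row 10: chart row 1, WS - tiled (columns 1-13): p k p p k k x p p k p p k; work from column 13 back to 1 with k<->p swapped.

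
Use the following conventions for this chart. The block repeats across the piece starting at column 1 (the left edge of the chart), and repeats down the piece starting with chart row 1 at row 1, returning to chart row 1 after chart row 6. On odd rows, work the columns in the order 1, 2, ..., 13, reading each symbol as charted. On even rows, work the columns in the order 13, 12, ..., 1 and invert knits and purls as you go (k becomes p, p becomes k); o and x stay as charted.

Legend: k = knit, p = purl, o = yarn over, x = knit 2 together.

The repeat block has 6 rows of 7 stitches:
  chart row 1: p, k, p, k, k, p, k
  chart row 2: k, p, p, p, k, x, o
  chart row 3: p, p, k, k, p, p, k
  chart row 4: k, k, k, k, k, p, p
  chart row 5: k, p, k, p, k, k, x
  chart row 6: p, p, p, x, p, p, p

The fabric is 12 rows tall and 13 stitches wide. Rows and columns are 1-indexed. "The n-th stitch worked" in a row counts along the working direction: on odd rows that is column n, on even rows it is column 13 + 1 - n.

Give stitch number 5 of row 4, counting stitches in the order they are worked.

Stitch:
p

Derivation:
For row 4: chart row = ((4-1) mod 6) + 1 = 4; this is a WS (even) row.
Chart row 4 tiled across columns 1-13: k k k k k p p k k k k k p
WS row: flip the tiled sequence (start at column 13) and apply k<->p; o and x stay.
Row 4 as worked: k p p p p p k k p p p p p
Stitch 5 in working order -> p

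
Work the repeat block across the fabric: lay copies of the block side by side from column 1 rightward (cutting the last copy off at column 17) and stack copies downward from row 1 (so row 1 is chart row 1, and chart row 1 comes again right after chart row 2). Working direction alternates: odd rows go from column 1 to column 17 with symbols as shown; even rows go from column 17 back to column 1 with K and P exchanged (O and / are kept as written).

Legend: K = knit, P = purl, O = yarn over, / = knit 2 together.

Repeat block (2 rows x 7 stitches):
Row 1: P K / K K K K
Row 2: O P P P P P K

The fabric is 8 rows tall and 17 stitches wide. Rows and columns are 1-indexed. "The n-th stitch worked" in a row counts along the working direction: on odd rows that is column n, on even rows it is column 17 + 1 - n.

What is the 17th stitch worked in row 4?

For row 4: chart row = ((4-1) mod 2) + 1 = 2; this is a WS (even) row.
Chart row 2 tiled across columns 1-17: O P P P P P K O P P P P P K O P P
Wrong side: read the tiled row from column 17 down to 1 and exchange K with P (leave O, /).
Row 4 as worked: K K O P K K K K K O P K K K K K O
Counting 17 along the worked row gives O.

Stitch:
O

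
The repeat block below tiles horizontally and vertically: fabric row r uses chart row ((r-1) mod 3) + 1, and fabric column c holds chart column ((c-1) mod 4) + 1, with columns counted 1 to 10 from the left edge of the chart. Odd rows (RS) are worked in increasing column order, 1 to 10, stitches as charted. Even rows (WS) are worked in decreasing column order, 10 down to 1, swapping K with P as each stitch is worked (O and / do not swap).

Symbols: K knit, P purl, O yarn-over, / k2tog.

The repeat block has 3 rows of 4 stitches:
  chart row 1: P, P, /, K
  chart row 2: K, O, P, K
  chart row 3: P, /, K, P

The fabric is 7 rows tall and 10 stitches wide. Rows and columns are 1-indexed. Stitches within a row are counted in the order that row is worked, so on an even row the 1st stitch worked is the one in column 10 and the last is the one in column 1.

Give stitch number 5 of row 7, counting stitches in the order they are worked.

Result:
P

Derivation:
Row 7 uses chart row ((7-1) mod 3)+1 = 1. Row 7 is odd, so RS.
Chart row 1 tiled across columns 1-10: P P / K P P / K P P
RS: work column 1 to column 10, symbols as charted — the tiled row is the row as worked.
Stitch 5 in working order -> P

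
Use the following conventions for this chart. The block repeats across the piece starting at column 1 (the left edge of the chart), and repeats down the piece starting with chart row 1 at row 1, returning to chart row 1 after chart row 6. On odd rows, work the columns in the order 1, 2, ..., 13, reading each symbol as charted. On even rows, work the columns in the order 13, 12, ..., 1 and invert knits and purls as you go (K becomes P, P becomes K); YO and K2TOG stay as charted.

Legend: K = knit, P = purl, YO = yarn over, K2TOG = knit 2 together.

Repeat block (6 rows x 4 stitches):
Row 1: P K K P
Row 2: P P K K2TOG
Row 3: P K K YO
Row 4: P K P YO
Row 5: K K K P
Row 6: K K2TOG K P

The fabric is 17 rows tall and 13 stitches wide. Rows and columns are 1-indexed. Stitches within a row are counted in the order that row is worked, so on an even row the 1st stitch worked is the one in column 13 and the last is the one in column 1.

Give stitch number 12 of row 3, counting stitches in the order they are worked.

Stitch:
YO

Derivation:
For row 3: chart row = ((3-1) mod 6) + 1 = 3; this is a RS (odd) row.
Chart row 3 tiled across columns 1-13: P K K YO P K K YO P K K YO P
RS: work column 1 to column 13, symbols as charted — the tiled row is the row as worked.
Stitch 12 in working order -> YO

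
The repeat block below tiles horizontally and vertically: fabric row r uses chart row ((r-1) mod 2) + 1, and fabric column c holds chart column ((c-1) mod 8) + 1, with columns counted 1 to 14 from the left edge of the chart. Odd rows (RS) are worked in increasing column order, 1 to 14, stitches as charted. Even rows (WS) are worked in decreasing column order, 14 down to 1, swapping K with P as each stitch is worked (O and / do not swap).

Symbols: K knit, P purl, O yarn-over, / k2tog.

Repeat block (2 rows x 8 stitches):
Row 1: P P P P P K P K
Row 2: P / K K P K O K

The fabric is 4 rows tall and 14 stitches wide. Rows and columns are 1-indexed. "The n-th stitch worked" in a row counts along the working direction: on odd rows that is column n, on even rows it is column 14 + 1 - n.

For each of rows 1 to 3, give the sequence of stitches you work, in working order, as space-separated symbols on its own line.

Row 1: chart row 1, RS - tile across columns 1-14 and work as-is.
Row 2: chart row 2, WS - tiled (columns 1-14): P / K K P K O K P / K K P K; work from column 14 back to 1 with K<->P swapped.
Row 3: chart row 1, RS - tile across columns 1-14 and work as-is.

== ROWS AS WORKED ==
P P P P P K P K P P P P P K
P K P P / K P O P K P P / K
P P P P P K P K P P P P P K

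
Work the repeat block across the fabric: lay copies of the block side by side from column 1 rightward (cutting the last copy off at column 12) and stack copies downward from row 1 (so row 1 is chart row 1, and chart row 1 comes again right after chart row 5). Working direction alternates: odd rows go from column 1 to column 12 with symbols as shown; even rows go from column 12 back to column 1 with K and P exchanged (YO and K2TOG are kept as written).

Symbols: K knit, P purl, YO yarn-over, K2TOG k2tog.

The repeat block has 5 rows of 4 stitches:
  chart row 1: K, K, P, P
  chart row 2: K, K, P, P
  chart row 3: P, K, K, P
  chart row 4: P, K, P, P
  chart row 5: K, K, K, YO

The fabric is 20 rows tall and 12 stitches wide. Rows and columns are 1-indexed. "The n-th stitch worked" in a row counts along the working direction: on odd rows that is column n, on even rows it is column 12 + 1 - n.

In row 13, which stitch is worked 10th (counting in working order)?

For row 13: chart row = ((13-1) mod 5) + 1 = 3; this is a RS (odd) row.
Chart row 3 tiled across columns 1-12: P K K P P K K P P K K P
RS row: no reversal, no swap; stitch n worked = column n.
Stitch 10 in working order -> K

Result:
K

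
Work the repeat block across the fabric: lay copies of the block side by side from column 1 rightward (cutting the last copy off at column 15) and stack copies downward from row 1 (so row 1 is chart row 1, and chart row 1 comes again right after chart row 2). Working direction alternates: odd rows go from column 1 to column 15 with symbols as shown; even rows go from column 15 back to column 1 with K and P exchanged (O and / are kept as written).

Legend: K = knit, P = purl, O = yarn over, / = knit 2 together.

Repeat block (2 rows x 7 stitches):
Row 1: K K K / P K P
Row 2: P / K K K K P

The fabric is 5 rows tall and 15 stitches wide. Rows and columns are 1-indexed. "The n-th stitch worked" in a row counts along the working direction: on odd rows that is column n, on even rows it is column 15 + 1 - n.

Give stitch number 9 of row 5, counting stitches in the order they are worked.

== STITCH ==
K

Derivation:
Row 5 uses chart row ((5-1) mod 2)+1 = 1. Row 5 is odd, so RS.
Chart row 1 tiled across columns 1-15: K K K / P K P K K K / P K P K
RS row: no reversal, no swap; stitch n worked = column n.
The 9th stitch worked is K.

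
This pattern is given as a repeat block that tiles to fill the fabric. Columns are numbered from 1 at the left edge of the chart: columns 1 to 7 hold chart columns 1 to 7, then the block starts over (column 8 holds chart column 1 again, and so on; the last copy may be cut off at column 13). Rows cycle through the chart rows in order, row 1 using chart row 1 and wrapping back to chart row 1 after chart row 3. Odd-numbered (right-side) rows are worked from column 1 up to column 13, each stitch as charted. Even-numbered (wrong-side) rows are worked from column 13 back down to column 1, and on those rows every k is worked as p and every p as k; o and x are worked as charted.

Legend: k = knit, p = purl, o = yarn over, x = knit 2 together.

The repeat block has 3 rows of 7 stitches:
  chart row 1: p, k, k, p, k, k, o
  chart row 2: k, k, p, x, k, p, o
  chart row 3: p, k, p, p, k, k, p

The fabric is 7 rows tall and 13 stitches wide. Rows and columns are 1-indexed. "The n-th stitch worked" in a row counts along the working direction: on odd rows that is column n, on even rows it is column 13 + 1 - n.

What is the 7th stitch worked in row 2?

Result:
o

Derivation:
Row 2 uses chart row ((2-1) mod 3)+1 = 2. Row 2 is even, so WS.
Chart row 2 tiled across columns 1-13: k k p x k p o k k p x k p
Wrong side: read the tiled row from column 13 down to 1 and exchange k with p (leave o, x).
Row 2 as worked: k p x k p p o k p x k p p
Counting 7 along the worked row gives o.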